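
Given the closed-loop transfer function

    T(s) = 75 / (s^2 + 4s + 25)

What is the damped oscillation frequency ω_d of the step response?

ω_d ≈ 4.583 rad/s

Comparing s^2 + 4s + 25 to s^2 + 2ζωₙs + ωₙ²: ωₙ = 5 rad/s and ζ = 4/(2·5) = 0.4.
ζωₙ = 4/2 = 2, so ω_d = ωₙ√(1−ζ²) = √(ωₙ² − (ζωₙ)²) = √(25 − 2²) = √21 ≈ 4.583 rad/s.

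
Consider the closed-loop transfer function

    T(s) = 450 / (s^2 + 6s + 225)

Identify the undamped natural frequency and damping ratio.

ωₙ = 15 rad/s, ζ = 0.2

Compare the denominator to the standard form s^2 + 2ζωₙs + ωₙ².
ωₙ² = 225, so ωₙ = 15 rad/s.
2ζωₙ = 6, so ζ = 6/(2·15) = 0.2.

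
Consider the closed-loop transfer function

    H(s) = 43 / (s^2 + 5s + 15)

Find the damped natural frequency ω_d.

Comparing s^2 + 5s + 15 to s^2 + 2ζωₙs + ωₙ²: ωₙ = √15 ≈ 3.873 rad/s and ζ = 5/(2·√15) ≈ 0.6455.
ζωₙ = 5/2 = 2.5, so ω_d = ωₙ√(1−ζ²) = √(ωₙ² − (ζωₙ)²) = √(15 − 2.5²) = √8.75 ≈ 2.958 rad/s.

ω_d ≈ 2.958 rad/s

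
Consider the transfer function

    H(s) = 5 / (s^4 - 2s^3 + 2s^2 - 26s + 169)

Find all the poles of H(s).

The poles are the roots of the denominator s^4 - 2s^3 + 2s^2 - 26s + 169 = 0.
No real roots exist; factor into two real quadratics: (s^2 - 6s + 13)(s^2 + 4s + 13) = 0.
Each quadratic gives a conjugate pair via the quadratic formula.

s = 3 + 2j, 3 - 2j, -2 + 3j, -2 - 3j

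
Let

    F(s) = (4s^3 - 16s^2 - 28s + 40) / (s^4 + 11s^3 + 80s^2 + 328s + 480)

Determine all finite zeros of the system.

s = 5, -2, 1

Set the numerator to zero: 4s^3 - 16s^2 - 28s + 40 = 0, i.e. 4·(s^3 - 4s^2 - 7s + 10) = 0.
Factoring: (s - 5)(s + 2)(s - 1) = 0.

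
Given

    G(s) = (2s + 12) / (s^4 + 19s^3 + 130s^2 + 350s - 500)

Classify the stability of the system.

The denominator s^4 + 19s^3 + 130s^2 + 350s - 500 factors as (s - 1)(s^2 + 10s + 50)(s + 10), giving poles at s = 1, -5 ± 5j, -10.
Since the pole(s) at s = 1 lie in the right half-plane, the system is unstable.

unstable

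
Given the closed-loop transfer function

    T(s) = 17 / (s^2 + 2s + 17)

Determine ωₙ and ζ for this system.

ωₙ ≈ 4.123 rad/s, ζ ≈ 0.2425

Compare the denominator to the standard form s^2 + 2ζωₙs + ωₙ².
ωₙ² = 17, so ωₙ = √17 ≈ 4.123 rad/s.
2ζωₙ = 2, so ζ = 2/(2·√17) ≈ 0.2425.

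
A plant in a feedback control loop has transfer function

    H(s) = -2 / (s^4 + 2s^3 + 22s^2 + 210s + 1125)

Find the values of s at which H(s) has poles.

The poles are the roots of the denominator s^4 + 2s^3 + 22s^2 + 210s + 1125 = 0.
No real roots exist; factor into two real quadratics: (s^2 - 6s + 45)(s^2 + 8s + 25) = 0.
Each quadratic gives a conjugate pair via the quadratic formula.

s = 3 + 6j, 3 - 6j, -4 + 3j, -4 - 3j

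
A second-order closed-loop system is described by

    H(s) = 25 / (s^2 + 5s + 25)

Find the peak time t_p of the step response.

Comparing s^2 + 5s + 25 to s^2 + 2ζωₙs + ωₙ²: ωₙ = 5 rad/s and ζ = 5/(2·5) = 0.5.
ζωₙ = 5/2 = 2.5, so ω_d = ωₙ√(1−ζ²) = √(ωₙ² − (ζωₙ)²) = √(25 − 2.5²) = √18.75 ≈ 4.330 rad/s.
t_p = π/ω_d = π/4.330 ≈ 0.7255 s.

t_p ≈ 0.7255 s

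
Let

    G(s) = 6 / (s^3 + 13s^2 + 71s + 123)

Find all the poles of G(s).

s = -5 + 4j, -5 - 4j, -3

The poles are the roots of the denominator s^3 + 13s^2 + 71s + 123 = 0.
Trying s = -3: the polynomial evaluates to 0, so (s + 3) is a factor.
Dividing out leaves s^2 + 10s + 41 = 0.
The quadratic formula then gives s = -5 ± 4j.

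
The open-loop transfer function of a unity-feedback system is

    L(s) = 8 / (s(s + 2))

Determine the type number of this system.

Type 1

The denominator has 1 factor of s at the origin (free integrator), so this is a Type 1 system.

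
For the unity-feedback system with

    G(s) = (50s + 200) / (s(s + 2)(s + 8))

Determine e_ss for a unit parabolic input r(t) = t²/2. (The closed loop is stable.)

G(s) has one pole at the origin.
This is a Type 1 system; Ka = lim_{s→0} s^2·G(s) = 0, so the steady-state error for a parabola input is infinite.

e_ss = ∞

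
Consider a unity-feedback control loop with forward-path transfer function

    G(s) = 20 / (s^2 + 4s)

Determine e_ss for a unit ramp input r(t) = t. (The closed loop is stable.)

G(s) has one pole at the origin.
This is a Type 1 system. Kv = lim_{s→0} s·G(s) = 20/4 = 5.
e_ss = 1/Kv = 1/(5) = 1/5 ≈ 0.2000.

e_ss = 0.2000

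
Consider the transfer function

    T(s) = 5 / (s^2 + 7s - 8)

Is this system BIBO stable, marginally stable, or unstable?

The denominator s^2 + 7s - 8 factors as (s - 1)(s + 8), giving poles at s = 1, -8.
Since the pole(s) at s = 1 lie in the right half-plane, the system is unstable.

unstable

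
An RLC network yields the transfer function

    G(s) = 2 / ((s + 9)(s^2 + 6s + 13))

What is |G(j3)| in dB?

|G(j3)|_dB ≈ -38.8 dB

Substitute s = j3: numerator = 2, denominator = -18 + j174.
|G(j3)| = |2| / |-18 + j174| = 2 / 174.93 ≈ 0.01143.
In decibels: 20·log₁₀(0.01143) ≈ -38.8 dB.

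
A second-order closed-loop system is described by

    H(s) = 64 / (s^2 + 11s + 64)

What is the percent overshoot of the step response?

%OS ≈ 5.11%

Comparing s^2 + 11s + 64 to s^2 + 2ζωₙs + ωₙ²: ωₙ = 8 rad/s and ζ = 11/(2·8) = 0.6875.
%OS = 100·exp(−πζ/√(1−ζ²)) = 100·exp(−π·0.6875/√(1−0.6875²)) ≈ 5.11%.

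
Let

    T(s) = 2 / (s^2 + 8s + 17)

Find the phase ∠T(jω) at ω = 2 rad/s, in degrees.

∠T(j2) ≈ -50.91°

At s = j2: numerator = 2, denominator = 13 + j16.
∠T = ∠num − ∠den = 0° − (50.906°) = -50.91°.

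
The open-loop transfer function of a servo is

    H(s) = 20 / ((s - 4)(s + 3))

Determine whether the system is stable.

The poles can be read from the denominator factors: s = 4, -3.
Since the pole(s) at s = 4 lie in the right half-plane, the system is unstable.

unstable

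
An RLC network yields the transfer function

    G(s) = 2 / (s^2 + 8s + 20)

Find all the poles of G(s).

The poles are the roots of the denominator s^2 + 8s + 20 = 0.
Using the quadratic formula: s = (-8 ± √(-16))/2 = -4 ± 2j.

s = -4 + 2j, -4 - 2j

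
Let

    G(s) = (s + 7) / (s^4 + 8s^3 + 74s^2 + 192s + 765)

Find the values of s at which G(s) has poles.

s = -1 ± 4j, -3 ± 6j

The poles are the roots of the denominator s^4 + 8s^3 + 74s^2 + 192s + 765 = 0.
No real roots exist; factor into two real quadratics: (s^2 + 2s + 17)(s^2 + 6s + 45) = 0.
Each quadratic gives a conjugate pair via the quadratic formula.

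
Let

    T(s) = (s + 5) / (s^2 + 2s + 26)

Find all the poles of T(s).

s = -1 + 5j, -1 - 5j

The poles are the roots of the denominator s^2 + 2s + 26 = 0.
Using the quadratic formula: s = (-2 ± √(-100))/2 = -1 ± 5j.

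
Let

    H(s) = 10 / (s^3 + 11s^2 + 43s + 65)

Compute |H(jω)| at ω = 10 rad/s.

Substitute s = j10: numerator = 10, denominator = -1035 - j570.
|H(j10)| = |10| / |-1035 - j570| = 10 / 1181.6 ≈ 0.008463.

|H(j10)| ≈ 0.008463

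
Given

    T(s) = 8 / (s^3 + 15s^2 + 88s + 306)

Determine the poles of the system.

The poles are the roots of the denominator s^3 + 15s^2 + 88s + 306 = 0.
Trying s = -9: the polynomial evaluates to 0, so (s + 9) is a factor.
Dividing out leaves s^2 + 6s + 34 = 0.
The quadratic formula then gives s = -3 ± 5j.

s = -3 ± 5j, -9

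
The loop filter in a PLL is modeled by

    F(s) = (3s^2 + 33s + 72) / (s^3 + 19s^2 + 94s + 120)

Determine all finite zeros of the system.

Set the numerator to zero: 3s^2 + 33s + 72 = 0, i.e. 3·(s^2 + 11s + 24) = 0.
Factoring: (s + 3)(s + 8) = 0.

s = -3, -8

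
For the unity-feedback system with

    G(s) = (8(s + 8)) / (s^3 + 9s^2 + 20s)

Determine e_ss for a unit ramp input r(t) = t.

e_ss = 0.3125

G(s) has one pole at the origin.
This is a Type 1 system. Kv = lim_{s→0} s·G(s) = 64/20 = 16/5.
e_ss = 1/Kv = 1/(16/5) = 5/16 ≈ 0.3125.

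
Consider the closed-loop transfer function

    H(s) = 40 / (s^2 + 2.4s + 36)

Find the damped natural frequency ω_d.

ω_d ≈ 5.879 rad/s

Comparing s^2 + 2.4s + 36 to s^2 + 2ζωₙs + ωₙ²: ωₙ = 6 rad/s and ζ = 2.4/(2·6) = 0.2.
ζωₙ = 2.4/2 = 1.2, so ω_d = ωₙ√(1−ζ²) = √(ωₙ² − (ζωₙ)²) = √(36 − 1.2²) = √34.56 ≈ 5.879 rad/s.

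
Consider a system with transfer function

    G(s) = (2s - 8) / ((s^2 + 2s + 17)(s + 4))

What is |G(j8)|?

Substitute s = j8: numerator = -8 + j16, denominator = -316 - j312.
|G(j8)| = |-8 + j16| / |-316 - j312| = 17.889 / 444.07 ≈ 0.04028.

|G(j8)| ≈ 0.04028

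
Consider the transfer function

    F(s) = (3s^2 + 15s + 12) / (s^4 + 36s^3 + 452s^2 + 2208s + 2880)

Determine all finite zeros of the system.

s = -4, -1

Set the numerator to zero: 3s^2 + 15s + 12 = 0, i.e. 3·(s^2 + 5s + 4) = 0.
Factoring: (s + 4)(s + 1) = 0.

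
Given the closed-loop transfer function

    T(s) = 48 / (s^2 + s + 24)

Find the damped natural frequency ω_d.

Comparing s^2 + s + 24 to s^2 + 2ζωₙs + ωₙ²: ωₙ = √24 ≈ 4.899 rad/s and ζ = 1/(2·√24) ≈ 0.1021.
ζωₙ = 1/2 = 0.5, so ω_d = ωₙ√(1−ζ²) = √(ωₙ² − (ζωₙ)²) = √(24 − 0.5²) = √23.75 ≈ 4.873 rad/s.

ω_d ≈ 4.873 rad/s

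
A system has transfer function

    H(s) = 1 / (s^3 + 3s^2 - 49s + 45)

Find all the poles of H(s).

The poles are the roots of the denominator s^3 + 3s^2 - 49s + 45 = 0.
Trying s = 1: the polynomial evaluates to 0, so (s - 1) is a factor.
Dividing out leaves s^2 + 4s - 45 = 0.
Factoring the quadratic: (s - 5)(s + 9) = 0.

s = 1, 5, -9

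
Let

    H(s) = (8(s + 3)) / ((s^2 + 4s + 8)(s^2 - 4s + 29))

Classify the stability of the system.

The poles can be read from the denominator factors: s = -2 ± 2j, 2 ± 5j.
Since the pole(s) at s = 2 ± 5j lie in the right half-plane, the system is unstable.

unstable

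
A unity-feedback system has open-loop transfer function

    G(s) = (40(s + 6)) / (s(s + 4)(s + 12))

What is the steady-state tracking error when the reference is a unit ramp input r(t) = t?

e_ss = 0.2000

G(s) has one pole at the origin.
This is a Type 1 system. Kv = lim_{s→0} s·G(s) = 240/48 = 5.
e_ss = 1/Kv = 1/(5) = 1/5 ≈ 0.2000.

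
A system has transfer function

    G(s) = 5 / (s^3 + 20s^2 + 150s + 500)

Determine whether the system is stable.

The denominator s^3 + 20s^2 + 150s + 500 factors as (s + 10)(s^2 + 10s + 50), giving poles at s = -10, -5 + 5j, -5 - 5j.
Since all poles lie strictly in the left half-plane, the system is stable.

stable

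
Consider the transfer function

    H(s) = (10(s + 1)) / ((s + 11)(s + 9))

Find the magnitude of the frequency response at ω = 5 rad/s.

Substitute s = j5: numerator = 10 + j50, denominator = 74 + j100.
|H(j5)| = |10 + j50| / |74 + j100| = 50.990 / 124.40 ≈ 0.4099.

|H(j5)| ≈ 0.4099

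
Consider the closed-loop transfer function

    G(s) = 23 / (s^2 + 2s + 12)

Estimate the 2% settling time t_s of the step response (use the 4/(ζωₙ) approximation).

Comparing s^2 + 2s + 12 to s^2 + 2ζωₙs + ωₙ²: ωₙ = √12 ≈ 3.464 rad/s and ζ = 2/(2·√12) ≈ 0.2887.
ζωₙ = 2/2 = 1, so t_s ≈ 4/(ζωₙ) = 4/1 = 4 s.

t_s ≈ 4 s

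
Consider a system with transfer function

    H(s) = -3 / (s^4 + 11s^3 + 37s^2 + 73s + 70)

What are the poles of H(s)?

s = -2, -7, -1 ± 2j

The poles are the roots of the denominator s^4 + 11s^3 + 37s^2 + 73s + 70 = 0.
Trying s = -2: the polynomial evaluates to 0, so (s + 2) is a factor.
Dividing out leaves s^3 + 9s^2 + 19s + 35 = 0.
This factors further as (s + 7)(s^2 + 2s + 5) = 0.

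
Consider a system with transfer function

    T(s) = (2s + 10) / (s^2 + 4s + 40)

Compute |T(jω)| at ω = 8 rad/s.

Substitute s = j8: numerator = 10 + j16, denominator = -24 + j32.
|T(j8)| = |10 + j16| / |-24 + j32| = 18.868 / 40 ≈ 0.4717.

|T(j8)| ≈ 0.4717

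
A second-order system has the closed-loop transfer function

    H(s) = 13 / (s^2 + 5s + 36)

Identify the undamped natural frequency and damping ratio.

ωₙ = 6 rad/s, ζ ≈ 0.4167

Compare the denominator to the standard form s^2 + 2ζωₙs + ωₙ².
ωₙ² = 36, so ωₙ = 6 rad/s.
2ζωₙ = 5, so ζ = 5/(2·6) ≈ 0.4167.
With ζ = 0.4167 the response is underdamped.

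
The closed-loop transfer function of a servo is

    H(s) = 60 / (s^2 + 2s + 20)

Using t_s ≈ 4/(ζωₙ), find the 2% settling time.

Comparing s^2 + 2s + 20 to s^2 + 2ζωₙs + ωₙ²: ωₙ = √20 ≈ 4.472 rad/s and ζ = 2/(2·√20) ≈ 0.2236.
ζωₙ = 2/2 = 1, so t_s ≈ 4/(ζωₙ) = 4/1 = 4 s.

t_s ≈ 4 s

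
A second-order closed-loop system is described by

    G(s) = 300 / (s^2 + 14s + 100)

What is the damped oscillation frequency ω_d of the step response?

ω_d ≈ 7.141 rad/s

Comparing s^2 + 14s + 100 to s^2 + 2ζωₙs + ωₙ²: ωₙ = 10 rad/s and ζ = 14/(2·10) = 0.7.
ζωₙ = 14/2 = 7, so ω_d = ωₙ√(1−ζ²) = √(ωₙ² − (ζωₙ)²) = √(100 − 7²) = √51 ≈ 7.141 rad/s.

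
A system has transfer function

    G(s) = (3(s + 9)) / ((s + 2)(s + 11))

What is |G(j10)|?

|G(j10)| ≈ 0.2662

Substitute s = j10: numerator = 27 + j30, denominator = -78 + j130.
|G(j10)| = |27 + j30| / |-78 + j130| = 40.361 / 151.60 ≈ 0.2662.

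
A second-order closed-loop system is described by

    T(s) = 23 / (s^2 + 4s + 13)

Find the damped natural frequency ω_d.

Comparing s^2 + 4s + 13 to s^2 + 2ζωₙs + ωₙ²: ωₙ = √13 ≈ 3.606 rad/s and ζ = 4/(2·√13) ≈ 0.5547.
ζωₙ = 4/2 = 2, so ω_d = ωₙ√(1−ζ²) = √(ωₙ² − (ζωₙ)²) = √(13 − 2²) = √9 = 3 rad/s.

ω_d = 3 rad/s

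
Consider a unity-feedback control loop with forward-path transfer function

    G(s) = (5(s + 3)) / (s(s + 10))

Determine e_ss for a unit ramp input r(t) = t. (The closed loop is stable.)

G(s) has one pole at the origin.
This is a Type 1 system. Kv = lim_{s→0} s·G(s) = 15/10 = 3/2.
e_ss = 1/Kv = 1/(3/2) = 2/3 ≈ 0.6667.

e_ss = 0.6667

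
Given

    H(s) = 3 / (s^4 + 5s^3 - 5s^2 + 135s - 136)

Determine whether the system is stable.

The denominator s^4 + 5s^3 - 5s^2 + 135s - 136 factors as (s - 1)(s^2 - 2s + 17)(s + 8), giving poles at s = 1, 1 ± 4j, -8.
Since the pole(s) at s = 1, 1 ± 4j lie in the right half-plane, the system is unstable.

unstable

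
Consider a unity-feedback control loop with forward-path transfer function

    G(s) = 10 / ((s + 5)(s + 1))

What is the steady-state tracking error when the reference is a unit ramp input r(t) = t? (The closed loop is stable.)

G(s) has no poles at the origin.
This is a Type 0 system; Kv = lim_{s→0} s·G(s) = 0, so the steady-state error for a ramp input is infinite.

e_ss = ∞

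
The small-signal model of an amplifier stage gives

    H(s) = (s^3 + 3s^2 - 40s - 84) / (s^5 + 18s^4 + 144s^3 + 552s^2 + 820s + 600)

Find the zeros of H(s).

Set the numerator to zero: s^3 + 3s^2 - 40s - 84 = 0.
Factoring: (s + 2)(s - 6)(s + 7) = 0.

s = -2, 6, -7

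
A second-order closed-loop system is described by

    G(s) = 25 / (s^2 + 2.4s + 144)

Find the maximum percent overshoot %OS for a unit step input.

%OS ≈ 72.9%

Comparing s^2 + 2.4s + 144 to s^2 + 2ζωₙs + ωₙ²: ωₙ = 12 rad/s and ζ = 2.4/(2·12) = 0.1.
%OS = 100·exp(−πζ/√(1−ζ²)) = 100·exp(−π·0.1/√(1−0.1²)) ≈ 72.9%.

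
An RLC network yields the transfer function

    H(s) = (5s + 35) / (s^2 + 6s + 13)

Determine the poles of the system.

s = -3 ± 2j

The poles are the roots of the denominator s^2 + 6s + 13 = 0.
Using the quadratic formula: s = (-6 ± √(-16))/2 = -3 ± 2j.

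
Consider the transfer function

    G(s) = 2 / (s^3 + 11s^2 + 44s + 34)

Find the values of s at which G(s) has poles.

The poles are the roots of the denominator s^3 + 11s^2 + 44s + 34 = 0.
Trying s = -1: the polynomial evaluates to 0, so (s + 1) is a factor.
Dividing out leaves s^2 + 10s + 34 = 0.
The quadratic formula then gives s = -5 ± 3j.

s = -5 + 3j, -5 - 3j, -1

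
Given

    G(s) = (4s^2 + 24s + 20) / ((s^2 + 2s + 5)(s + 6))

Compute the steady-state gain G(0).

Set s = 0: G(0) = (20) / (30) = 2/3.

G(0) = 2/3 ≈ 0.6667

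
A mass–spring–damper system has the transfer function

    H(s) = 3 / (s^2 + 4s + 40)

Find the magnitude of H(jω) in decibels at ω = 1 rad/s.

|H(j1)|_dB ≈ -22.3 dB

Substitute s = j1: numerator = 3, denominator = 39 + j4.
|H(j1)| = |3| / |39 + j4| = 3 / 39.205 ≈ 0.07652.
In decibels: 20·log₁₀(0.07652) ≈ -22.3 dB.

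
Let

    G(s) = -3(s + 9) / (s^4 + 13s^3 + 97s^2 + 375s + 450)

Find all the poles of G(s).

s = -3 + 6j, -3 - 6j, -2, -5

The poles are the roots of the denominator s^4 + 13s^3 + 97s^2 + 375s + 450 = 0.
Trying s = -2: the polynomial evaluates to 0, so (s + 2) is a factor.
Dividing out leaves s^3 + 11s^2 + 75s + 225 = 0.
This factors further as (s^2 + 6s + 45)(s + 5) = 0.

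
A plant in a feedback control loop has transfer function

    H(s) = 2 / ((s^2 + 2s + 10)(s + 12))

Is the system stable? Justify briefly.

The poles can be read from the denominator factors: s = -1 + 3j, -1 - 3j, -12.
Since all poles lie strictly in the left half-plane, the system is stable.

stable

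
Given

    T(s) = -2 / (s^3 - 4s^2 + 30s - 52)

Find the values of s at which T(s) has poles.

s = 2, 1 + 5j, 1 - 5j

The poles are the roots of the denominator s^3 - 4s^2 + 30s - 52 = 0.
Trying s = 2: the polynomial evaluates to 0, so (s - 2) is a factor.
Dividing out leaves s^2 - 2s + 26 = 0.
The quadratic formula then gives s = 1 ± 5j.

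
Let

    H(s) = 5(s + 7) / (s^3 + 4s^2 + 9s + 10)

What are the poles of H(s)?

s = -1 ± 2j, -2

The poles are the roots of the denominator s^3 + 4s^2 + 9s + 10 = 0.
Trying s = -2: the polynomial evaluates to 0, so (s + 2) is a factor.
Dividing out leaves s^2 + 2s + 5 = 0.
The quadratic formula then gives s = -1 ± 2j.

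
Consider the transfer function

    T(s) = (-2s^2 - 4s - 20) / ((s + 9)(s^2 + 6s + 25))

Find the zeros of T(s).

s = -1 + 3j, -1 - 3j

Set the numerator to zero: -2s^2 - 4s - 20 = 0, i.e. -2·(s^2 + 2s + 10) = 0.
Factoring: (s^2 + 2s + 10) = 0.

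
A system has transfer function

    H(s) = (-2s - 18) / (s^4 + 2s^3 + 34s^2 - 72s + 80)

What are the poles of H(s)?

s = 1 ± j, -2 ± 6j

The poles are the roots of the denominator s^4 + 2s^3 + 34s^2 - 72s + 80 = 0.
No real roots exist; factor into two real quadratics: (s^2 - 2s + 2)(s^2 + 4s + 40) = 0.
Each quadratic gives a conjugate pair via the quadratic formula.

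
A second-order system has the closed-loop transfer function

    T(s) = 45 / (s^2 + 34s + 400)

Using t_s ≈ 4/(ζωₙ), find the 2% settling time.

Comparing s^2 + 34s + 400 to s^2 + 2ζωₙs + ωₙ²: ωₙ = 20 rad/s and ζ = 34/(2·20) = 0.85.
ζωₙ = 34/2 = 17, so t_s ≈ 4/(ζωₙ) = 4/17 ≈ 0.2353 s.

t_s ≈ 0.2353 s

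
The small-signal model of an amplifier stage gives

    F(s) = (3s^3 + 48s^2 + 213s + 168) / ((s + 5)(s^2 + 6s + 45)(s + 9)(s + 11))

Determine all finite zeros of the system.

s = -8, -1, -7

Set the numerator to zero: 3s^3 + 48s^2 + 213s + 168 = 0, i.e. 3·(s^3 + 16s^2 + 71s + 56) = 0.
Factoring: (s + 8)(s + 1)(s + 7) = 0.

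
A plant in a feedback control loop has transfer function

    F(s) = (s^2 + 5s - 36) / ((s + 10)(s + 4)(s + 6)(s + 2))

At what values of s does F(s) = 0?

s = -9, 4

Set the numerator to zero: s^2 + 5s - 36 = 0.
Factoring: (s + 9)(s - 4) = 0.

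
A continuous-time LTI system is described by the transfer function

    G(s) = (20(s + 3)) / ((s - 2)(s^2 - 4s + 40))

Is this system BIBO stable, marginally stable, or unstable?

unstable

The poles can be read from the denominator factors: s = 2, 2 + 6j, 2 - 6j.
Since the pole(s) at s = 2, 2 + 6j, 2 - 6j lie in the right half-plane, the system is unstable.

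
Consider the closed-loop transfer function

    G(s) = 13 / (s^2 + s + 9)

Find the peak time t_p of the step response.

Comparing s^2 + s + 9 to s^2 + 2ζωₙs + ωₙ²: ωₙ = 3 rad/s and ζ = 1/(2·3) ≈ 0.1667.
ζωₙ = 1/2 = 0.5, so ω_d = ωₙ√(1−ζ²) = √(ωₙ² − (ζωₙ)²) = √(9 − 0.5²) = √8.75 ≈ 2.958 rad/s.
t_p = π/ω_d = π/2.958 ≈ 1.062 s.

t_p ≈ 1.062 s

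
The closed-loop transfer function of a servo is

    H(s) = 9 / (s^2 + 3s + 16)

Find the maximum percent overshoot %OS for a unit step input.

Comparing s^2 + 3s + 16 to s^2 + 2ζωₙs + ωₙ²: ωₙ = 4 rad/s and ζ = 3/(2·4) = 0.375.
%OS = 100·exp(−πζ/√(1−ζ²)) = 100·exp(−π·0.375/√(1−0.375²)) ≈ 28.1%.

%OS ≈ 28.1%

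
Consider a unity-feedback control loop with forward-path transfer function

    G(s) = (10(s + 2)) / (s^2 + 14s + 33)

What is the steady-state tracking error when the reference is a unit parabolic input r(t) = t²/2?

e_ss = ∞

G(s) has no poles at the origin.
This is a Type 0 system; Ka = lim_{s→0} s^2·G(s) = 0, so the steady-state error for a parabola input is infinite.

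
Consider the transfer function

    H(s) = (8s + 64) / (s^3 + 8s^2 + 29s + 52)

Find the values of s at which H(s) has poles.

The poles are the roots of the denominator s^3 + 8s^2 + 29s + 52 = 0.
Trying s = -4: the polynomial evaluates to 0, so (s + 4) is a factor.
Dividing out leaves s^2 + 4s + 13 = 0.
The quadratic formula then gives s = -2 ± 3j.

s = -2 + 3j, -2 - 3j, -4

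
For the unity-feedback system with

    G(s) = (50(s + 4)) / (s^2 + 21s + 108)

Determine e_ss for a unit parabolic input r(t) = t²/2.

e_ss = ∞

G(s) has no poles at the origin.
This is a Type 0 system; Ka = lim_{s→0} s^2·G(s) = 0, so the steady-state error for a parabola input is infinite.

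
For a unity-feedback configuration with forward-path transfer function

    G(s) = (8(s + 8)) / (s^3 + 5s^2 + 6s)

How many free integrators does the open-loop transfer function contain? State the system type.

The denominator has 1 factor of s at the origin (free integrator), so this is a Type 1 system.

Type 1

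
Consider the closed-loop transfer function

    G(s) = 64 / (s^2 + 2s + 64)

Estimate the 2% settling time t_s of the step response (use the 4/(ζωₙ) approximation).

t_s ≈ 4 s

Comparing s^2 + 2s + 64 to s^2 + 2ζωₙs + ωₙ²: ωₙ = 8 rad/s and ζ = 2/(2·8) = 0.125.
ζωₙ = 2/2 = 1, so t_s ≈ 4/(ζωₙ) = 4/1 = 4 s.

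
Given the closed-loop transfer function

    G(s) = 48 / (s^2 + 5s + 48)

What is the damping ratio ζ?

Compare the denominator to the standard form s^2 + 2ζωₙs + ωₙ².
ωₙ² = 48, so ωₙ = √48 ≈ 6.928 rad/s.
2ζωₙ = 5, so ζ = 5/(2·√48) ≈ 0.3608.

ζ ≈ 0.3608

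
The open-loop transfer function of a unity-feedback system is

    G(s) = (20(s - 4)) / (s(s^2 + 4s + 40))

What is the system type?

Type 1

The denominator has 1 factor of s at the origin (free integrator), so this is a Type 1 system.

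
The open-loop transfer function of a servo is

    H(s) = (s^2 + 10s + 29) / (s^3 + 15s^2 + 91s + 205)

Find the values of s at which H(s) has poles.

The poles are the roots of the denominator s^3 + 15s^2 + 91s + 205 = 0.
Trying s = -5: the polynomial evaluates to 0, so (s + 5) is a factor.
Dividing out leaves s^2 + 10s + 41 = 0.
The quadratic formula then gives s = -5 ± 4j.

s = -5 ± 4j, -5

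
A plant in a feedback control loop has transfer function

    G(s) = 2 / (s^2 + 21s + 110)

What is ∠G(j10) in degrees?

∠G(j10) ≈ -87.27°

At s = j10: numerator = 2, denominator = 10 + j210.
∠G = ∠num − ∠den = 0° − (87.274°) = -87.27°.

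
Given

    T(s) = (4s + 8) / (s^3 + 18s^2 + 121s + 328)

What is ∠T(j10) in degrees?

∠T(j10) ≈ -93.19°

At s = j10: numerator = 8 + j40, denominator = -1472 + j210.
∠T = ∠num − ∠den = 78.690° − (171.88°) = -93.19°.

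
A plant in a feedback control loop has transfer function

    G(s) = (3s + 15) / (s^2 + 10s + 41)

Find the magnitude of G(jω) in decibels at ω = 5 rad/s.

Substitute s = j5: numerator = 15 + j15, denominator = 16 + j50.
|G(j5)| = |15 + j15| / |16 + j50| = 21.213 / 52.498 ≈ 0.4041.
In decibels: 20·log₁₀(0.4041) ≈ -7.87 dB.

|G(j5)|_dB ≈ -7.87 dB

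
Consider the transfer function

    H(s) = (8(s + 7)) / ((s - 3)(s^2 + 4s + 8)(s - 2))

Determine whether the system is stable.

unstable

The poles can be read from the denominator factors: s = 3, -2 ± 2j, 2.
Since the pole(s) at s = 3, 2 lie in the right half-plane, the system is unstable.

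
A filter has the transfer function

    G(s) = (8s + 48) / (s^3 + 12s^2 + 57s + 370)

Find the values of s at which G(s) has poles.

The poles are the roots of the denominator s^3 + 12s^2 + 57s + 370 = 0.
Trying s = -10: the polynomial evaluates to 0, so (s + 10) is a factor.
Dividing out leaves s^2 + 2s + 37 = 0.
The quadratic formula then gives s = -1 ± 6j.

s = -1 ± 6j, -10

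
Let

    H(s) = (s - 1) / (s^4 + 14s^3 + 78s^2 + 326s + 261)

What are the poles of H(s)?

s = -9, -1, -2 + 5j, -2 - 5j

The poles are the roots of the denominator s^4 + 14s^3 + 78s^2 + 326s + 261 = 0.
Trying s = -9: the polynomial evaluates to 0, so (s + 9) is a factor.
Dividing out leaves s^3 + 5s^2 + 33s + 29 = 0.
This factors further as (s + 1)(s^2 + 4s + 29) = 0.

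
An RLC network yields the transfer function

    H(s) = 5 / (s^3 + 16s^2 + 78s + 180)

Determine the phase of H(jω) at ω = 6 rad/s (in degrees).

∠H(j6) ≈ -147.5°

At s = j6: numerator = 5, denominator = -396 + j252.
∠H = ∠num − ∠den = 0° − (147.53°) = -147.5°.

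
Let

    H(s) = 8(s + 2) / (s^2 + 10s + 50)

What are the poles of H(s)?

s = -5 ± 5j

The poles are the roots of the denominator s^2 + 10s + 50 = 0.
Using the quadratic formula: s = (-10 ± √(-100))/2 = -5 ± 5j.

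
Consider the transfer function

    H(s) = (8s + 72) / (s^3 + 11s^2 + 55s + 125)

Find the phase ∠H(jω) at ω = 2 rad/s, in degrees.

At s = j2: numerator = 72 + j16, denominator = 81 + j102.
∠H = ∠num − ∠den = 12.529° − (51.546°) = -39.02°.

∠H(j2) ≈ -39.02°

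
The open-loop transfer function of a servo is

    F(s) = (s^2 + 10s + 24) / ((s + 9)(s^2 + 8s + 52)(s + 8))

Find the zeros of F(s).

s = -6, -4

Set the numerator to zero: s^2 + 10s + 24 = 0.
Factoring: (s + 6)(s + 4) = 0.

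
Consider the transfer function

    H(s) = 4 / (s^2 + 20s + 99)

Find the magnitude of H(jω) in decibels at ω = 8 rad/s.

Substitute s = j8: numerator = 4, denominator = 35 + j160.
|H(j8)| = |4| / |35 + j160| = 4 / 163.78 ≈ 0.02442.
In decibels: 20·log₁₀(0.02442) ≈ -32.2 dB.

|H(j8)|_dB ≈ -32.2 dB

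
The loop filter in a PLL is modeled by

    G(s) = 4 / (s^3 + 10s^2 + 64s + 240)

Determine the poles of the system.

s = -2 + 6j, -2 - 6j, -6

The poles are the roots of the denominator s^3 + 10s^2 + 64s + 240 = 0.
Trying s = -6: the polynomial evaluates to 0, so (s + 6) is a factor.
Dividing out leaves s^2 + 4s + 40 = 0.
The quadratic formula then gives s = -2 ± 6j.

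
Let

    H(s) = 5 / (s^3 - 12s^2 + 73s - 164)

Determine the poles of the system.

The poles are the roots of the denominator s^3 - 12s^2 + 73s - 164 = 0.
Trying s = 4: the polynomial evaluates to 0, so (s - 4) is a factor.
Dividing out leaves s^2 - 8s + 41 = 0.
The quadratic formula then gives s = 4 ± 5j.

s = 4 ± 5j, 4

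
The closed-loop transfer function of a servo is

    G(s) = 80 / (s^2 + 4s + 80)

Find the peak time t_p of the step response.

t_p ≈ 0.3604 s

Comparing s^2 + 4s + 80 to s^2 + 2ζωₙs + ωₙ²: ωₙ = √80 ≈ 8.944 rad/s and ζ = 4/(2·√80) ≈ 0.2236.
ζωₙ = 4/2 = 2, so ω_d = ωₙ√(1−ζ²) = √(ωₙ² − (ζωₙ)²) = √(80 − 2²) = √76 ≈ 8.718 rad/s.
t_p = π/ω_d = π/8.718 ≈ 0.3604 s.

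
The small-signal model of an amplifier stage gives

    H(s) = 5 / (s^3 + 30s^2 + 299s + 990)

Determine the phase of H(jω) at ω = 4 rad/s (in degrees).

At s = j4: numerator = 5, denominator = 510 + j1132.
∠H = ∠num − ∠den = 0° − (65.747°) = -65.75°.

∠H(j4) ≈ -65.75°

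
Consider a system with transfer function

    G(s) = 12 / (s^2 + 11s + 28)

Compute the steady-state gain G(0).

Set s = 0: G(0) = (12) / (28) = 3/7.

G(0) = 3/7 ≈ 0.4286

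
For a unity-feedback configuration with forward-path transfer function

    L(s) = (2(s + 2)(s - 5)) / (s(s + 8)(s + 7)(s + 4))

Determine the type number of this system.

The denominator has 1 factor of s at the origin (free integrator), so this is a Type 1 system.

Type 1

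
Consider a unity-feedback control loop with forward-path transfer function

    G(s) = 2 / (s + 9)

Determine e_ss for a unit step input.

G(s) has no poles at the origin.
This is a Type 0 system. Kp = lim_{s→0} G(s) = 2/9.
e_ss = 1/(1 + Kp) = 1/(1 + 2/9) = 9/11 ≈ 0.8182.

e_ss = 0.8182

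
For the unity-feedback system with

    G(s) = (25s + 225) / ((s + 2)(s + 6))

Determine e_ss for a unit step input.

G(s) has no poles at the origin.
This is a Type 0 system. Kp = lim_{s→0} G(s) = 225/12 = 75/4.
e_ss = 1/(1 + Kp) = 1/(1 + 75/4) = 4/79 ≈ 0.05063.

e_ss = 0.05063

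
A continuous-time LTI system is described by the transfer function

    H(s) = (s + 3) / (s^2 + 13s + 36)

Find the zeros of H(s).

Set the numerator to zero: s + 3 = 0.
So s = -3.

s = -3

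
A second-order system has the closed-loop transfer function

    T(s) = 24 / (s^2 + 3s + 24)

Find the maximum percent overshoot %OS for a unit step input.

Comparing s^2 + 3s + 24 to s^2 + 2ζωₙs + ωₙ²: ωₙ = √24 ≈ 4.899 rad/s and ζ = 3/(2·√24) ≈ 0.3062.
%OS = 100·exp(−πζ/√(1−ζ²)) = 100·exp(−π·0.3062/√(1−0.3062²)) ≈ 36.4%.

%OS ≈ 36.4%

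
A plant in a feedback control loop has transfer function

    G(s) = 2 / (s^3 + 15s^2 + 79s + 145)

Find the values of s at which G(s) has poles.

The poles are the roots of the denominator s^3 + 15s^2 + 79s + 145 = 0.
Trying s = -5: the polynomial evaluates to 0, so (s + 5) is a factor.
Dividing out leaves s^2 + 10s + 29 = 0.
The quadratic formula then gives s = -5 ± 2j.

s = -5 ± 2j, -5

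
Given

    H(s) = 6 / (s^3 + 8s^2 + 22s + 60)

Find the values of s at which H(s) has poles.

The poles are the roots of the denominator s^3 + 8s^2 + 22s + 60 = 0.
Trying s = -6: the polynomial evaluates to 0, so (s + 6) is a factor.
Dividing out leaves s^2 + 2s + 10 = 0.
The quadratic formula then gives s = -1 ± 3j.

s = -1 + 3j, -1 - 3j, -6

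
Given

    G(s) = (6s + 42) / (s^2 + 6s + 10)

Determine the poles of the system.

The poles are the roots of the denominator s^2 + 6s + 10 = 0.
Using the quadratic formula: s = (-6 ± √(-4))/2 = -3 ± 1j.

s = -3 ± j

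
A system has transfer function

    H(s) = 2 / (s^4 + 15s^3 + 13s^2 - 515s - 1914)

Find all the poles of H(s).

The poles are the roots of the denominator s^4 + 15s^3 + 13s^2 - 515s - 1914 = 0.
Trying s = 6: the polynomial evaluates to 0, so (s - 6) is a factor.
Dividing out leaves s^3 + 21s^2 + 139s + 319 = 0.
This factors further as (s^2 + 10s + 29)(s + 11) = 0.

s = -5 + 2j, -5 - 2j, 6, -11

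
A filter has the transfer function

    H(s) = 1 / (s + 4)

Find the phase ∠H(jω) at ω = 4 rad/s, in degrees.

∠H(j4) ≈ -45°

At s = j4: numerator = 1, denominator = 4 + j4.
∠H = ∠num − ∠den = 0° − (45°) = -45°.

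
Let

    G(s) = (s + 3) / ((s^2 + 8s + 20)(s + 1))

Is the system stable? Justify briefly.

stable

The poles can be read from the denominator factors: s = -4 + 2j, -4 - 2j, -1.
Since all poles lie strictly in the left half-plane, the system is stable.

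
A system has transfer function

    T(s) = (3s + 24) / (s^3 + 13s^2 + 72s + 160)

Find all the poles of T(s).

The poles are the roots of the denominator s^3 + 13s^2 + 72s + 160 = 0.
Trying s = -5: the polynomial evaluates to 0, so (s + 5) is a factor.
Dividing out leaves s^2 + 8s + 32 = 0.
The quadratic formula then gives s = -4 ± 4j.

s = -5, -4 ± 4j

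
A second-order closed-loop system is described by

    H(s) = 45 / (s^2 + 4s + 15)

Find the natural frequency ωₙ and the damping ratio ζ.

Compare the denominator to the standard form s^2 + 2ζωₙs + ωₙ².
ωₙ² = 15, so ωₙ = √15 ≈ 3.873 rad/s.
2ζωₙ = 4, so ζ = 4/(2·√15) ≈ 0.5164.
With ζ = 0.5164 the response is underdamped.

ωₙ ≈ 3.873 rad/s, ζ ≈ 0.5164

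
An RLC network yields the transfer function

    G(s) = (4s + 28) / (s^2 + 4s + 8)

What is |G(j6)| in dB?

|G(j6)|_dB ≈ 0 dB

Substitute s = j6: numerator = 28 + j24, denominator = -28 + j24.
|G(j6)| = |28 + j24| / |-28 + j24| = 36.878 / 36.878 = 1.
In decibels: 20·log₁₀(1) ≈ 0 dB.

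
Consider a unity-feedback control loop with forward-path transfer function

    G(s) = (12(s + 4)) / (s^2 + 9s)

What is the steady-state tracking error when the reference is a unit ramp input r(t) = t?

e_ss = 0.1875

G(s) has one pole at the origin.
This is a Type 1 system. Kv = lim_{s→0} s·G(s) = 48/9 = 16/3.
e_ss = 1/Kv = 1/(16/3) = 3/16 ≈ 0.1875.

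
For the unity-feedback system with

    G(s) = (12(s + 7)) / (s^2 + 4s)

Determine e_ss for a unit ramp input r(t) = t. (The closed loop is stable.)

e_ss = 0.04762

G(s) has one pole at the origin.
This is a Type 1 system. Kv = lim_{s→0} s·G(s) = 84/4 = 21.
e_ss = 1/Kv = 1/(21) = 1/21 ≈ 0.04762.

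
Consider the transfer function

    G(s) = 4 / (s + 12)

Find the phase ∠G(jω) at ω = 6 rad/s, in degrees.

∠G(j6) ≈ -26.57°

At s = j6: numerator = 4, denominator = 12 + j6.
∠G = ∠num − ∠den = 0° − (26.565°) = -26.57°.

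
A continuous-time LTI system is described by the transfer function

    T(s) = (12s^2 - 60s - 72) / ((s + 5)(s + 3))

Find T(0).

Set s = 0: T(0) = (-72) / (15) = -24/5.

T(0) = -24/5 ≈ -4.800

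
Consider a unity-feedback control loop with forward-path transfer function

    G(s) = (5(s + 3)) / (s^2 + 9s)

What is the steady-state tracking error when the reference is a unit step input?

G(s) has one pole at the origin.
This is a Type 1 system; for a step input the steady-state error is zero.

e_ss = 0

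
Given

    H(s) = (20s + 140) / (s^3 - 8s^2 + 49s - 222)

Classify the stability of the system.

The denominator s^3 - 8s^2 + 49s - 222 factors as (s - 6)(s^2 - 2s + 37), giving poles at s = 6, 1 + 6j, 1 - 6j.
Since the pole(s) at s = 6, 1 + 6j, 1 - 6j lie in the right half-plane, the system is unstable.

unstable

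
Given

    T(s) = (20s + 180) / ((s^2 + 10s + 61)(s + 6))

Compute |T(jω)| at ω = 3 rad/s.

Substitute s = j3: numerator = 180 + j60, denominator = 222 + j336.
|T(j3)| = |180 + j60| / |222 + j336| = 189.74 / 402.72 ≈ 0.4711.

|T(j3)| ≈ 0.4711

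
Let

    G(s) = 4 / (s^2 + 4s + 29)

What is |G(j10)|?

Substitute s = j10: numerator = 4, denominator = -71 + j40.
|G(j10)| = |4| / |-71 + j40| = 4 / 81.492 ≈ 0.04908.

|G(j10)| ≈ 0.04908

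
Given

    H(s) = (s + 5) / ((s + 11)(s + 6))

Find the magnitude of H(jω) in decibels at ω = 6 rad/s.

Substitute s = j6: numerator = 5 + j6, denominator = 30 + j102.
|H(j6)| = |5 + j6| / |30 + j102| = 7.8102 / 106.32 ≈ 0.07346.
In decibels: 20·log₁₀(0.07346) ≈ -22.7 dB.

|H(j6)|_dB ≈ -22.7 dB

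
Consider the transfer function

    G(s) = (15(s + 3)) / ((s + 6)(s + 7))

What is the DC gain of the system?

At s = 0 each factor (s + a) contributes a and each (s^2 + bs + c) contributes c.
G(0) = 15·(3) / ((6) · (7)) = 45/42 = 15/14.

G(0) = 15/14 ≈ 1.071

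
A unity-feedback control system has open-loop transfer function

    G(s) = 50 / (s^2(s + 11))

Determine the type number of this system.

Type 2

The denominator has 2 factors of s at the origin (free integrators), so this is a Type 2 system.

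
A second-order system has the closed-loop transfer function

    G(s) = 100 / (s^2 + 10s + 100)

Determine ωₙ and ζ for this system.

ωₙ = 10 rad/s, ζ = 0.5

Compare the denominator to the standard form s^2 + 2ζωₙs + ωₙ².
ωₙ² = 100, so ωₙ = 10 rad/s.
2ζωₙ = 10, so ζ = 10/(2·10) = 0.5.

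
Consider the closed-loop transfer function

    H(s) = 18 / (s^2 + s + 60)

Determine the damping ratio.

ζ ≈ 0.06455

Compare the denominator to the standard form s^2 + 2ζωₙs + ωₙ².
ωₙ² = 60, so ωₙ = √60 ≈ 7.746 rad/s.
2ζωₙ = 1, so ζ = 1/(2·√60) ≈ 0.06455.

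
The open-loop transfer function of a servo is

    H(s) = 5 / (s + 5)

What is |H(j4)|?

|H(j4)| ≈ 0.7809

Substitute s = j4: numerator = 5, denominator = 5 + j4.
|H(j4)| = |5| / |5 + j4| = 5 / 6.4031 ≈ 0.7809.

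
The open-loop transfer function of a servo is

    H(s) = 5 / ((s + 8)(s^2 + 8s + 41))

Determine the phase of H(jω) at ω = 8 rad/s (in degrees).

At s = j8: numerator = 5, denominator = -696 + j328.
∠H = ∠num − ∠den = 0° − (154.77°) = -154.8°.

∠H(j8) ≈ -154.8°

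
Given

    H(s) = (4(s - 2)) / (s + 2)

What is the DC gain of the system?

H(0) = -4

Set s = 0: H(0) = (-8) / (2) = -4.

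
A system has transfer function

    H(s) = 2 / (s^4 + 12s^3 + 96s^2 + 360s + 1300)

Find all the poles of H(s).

The poles are the roots of the denominator s^4 + 12s^3 + 96s^2 + 360s + 1300 = 0.
No real roots exist; factor into two real quadratics: (s^2 + 10s + 50)(s^2 + 2s + 26) = 0.
Each quadratic gives a conjugate pair via the quadratic formula.

s = -5 ± 5j, -1 ± 5j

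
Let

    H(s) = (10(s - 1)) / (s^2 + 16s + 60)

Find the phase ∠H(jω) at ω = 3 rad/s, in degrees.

∠H(j3) ≈ 65.17°

At s = j3: numerator = -10 + j30, denominator = 51 + j48.
∠H = ∠num − ∠den = 108.43° − (43.264°) = 65.17°.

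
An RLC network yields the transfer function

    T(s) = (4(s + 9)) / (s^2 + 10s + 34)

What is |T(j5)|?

|T(j5)| ≈ 0.8106

Substitute s = j5: numerator = 36 + j20, denominator = 9 + j50.
|T(j5)| = |36 + j20| / |9 + j50| = 41.183 / 50.804 ≈ 0.8106.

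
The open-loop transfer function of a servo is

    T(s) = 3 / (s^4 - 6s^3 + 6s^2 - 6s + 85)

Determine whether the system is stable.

unstable

The denominator s^4 - 6s^3 + 6s^2 - 6s + 85 factors as (s^2 + 2s + 5)(s^2 - 8s + 17), giving poles at s = -1 ± 2j, 4 ± j.
Since the pole(s) at s = 4 ± j lie in the right half-plane, the system is unstable.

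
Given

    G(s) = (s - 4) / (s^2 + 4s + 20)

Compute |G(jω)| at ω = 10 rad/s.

|G(j10)| ≈ 0.1204

Substitute s = j10: numerator = -4 + j10, denominator = -80 + j40.
|G(j10)| = |-4 + j10| / |-80 + j40| = 10.770 / 89.443 ≈ 0.1204.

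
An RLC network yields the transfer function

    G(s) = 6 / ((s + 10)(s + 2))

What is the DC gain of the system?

Set s = 0: G(0) = (6) / (20) = 3/10.

G(0) = 3/10 ≈ 0.3000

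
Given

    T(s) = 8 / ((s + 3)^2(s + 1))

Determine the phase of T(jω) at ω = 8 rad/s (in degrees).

∠T(j8) ≈ 138.2°

At s = j8: numerator = 8, denominator = -439 - j392.
∠T = ∠num − ∠den = 0° − (-138.24°) = 138.2°.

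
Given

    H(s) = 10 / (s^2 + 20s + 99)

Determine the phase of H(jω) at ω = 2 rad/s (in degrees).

At s = j2: numerator = 10, denominator = 95 + j40.
∠H = ∠num − ∠den = 0° − (22.834°) = -22.83°.

∠H(j2) ≈ -22.83°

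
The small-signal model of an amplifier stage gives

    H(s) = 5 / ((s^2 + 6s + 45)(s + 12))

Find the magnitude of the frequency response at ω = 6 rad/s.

|H(j6)| ≈ 0.01004

Substitute s = j6: numerator = 5, denominator = -108 + j486.
|H(j6)| = |5| / |-108 + j486| = 5 / 497.86 ≈ 0.01004.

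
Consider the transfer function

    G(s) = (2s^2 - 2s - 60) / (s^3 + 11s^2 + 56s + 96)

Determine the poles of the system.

s = -4 + 4j, -4 - 4j, -3

The poles are the roots of the denominator s^3 + 11s^2 + 56s + 96 = 0.
Trying s = -3: the polynomial evaluates to 0, so (s + 3) is a factor.
Dividing out leaves s^2 + 8s + 32 = 0.
The quadratic formula then gives s = -4 ± 4j.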